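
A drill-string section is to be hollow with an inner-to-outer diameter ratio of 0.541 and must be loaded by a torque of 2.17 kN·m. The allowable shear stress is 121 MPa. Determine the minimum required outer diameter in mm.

For a hollow shaft with d_i/d_o = 0.541: τ_max = 16T/(π d_o³ (1−k⁴)), so d_o = [16T/(π τ_allow (1−k⁴))]^(1/3) = [16·2170/(π·1.21×10^8·0.9143)]^(1/3) = 0.04640 m.

46.4 mm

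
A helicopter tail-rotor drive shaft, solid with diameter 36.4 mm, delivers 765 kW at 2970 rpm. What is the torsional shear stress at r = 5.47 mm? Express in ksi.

11.3 ksi

ω = 2π·2970/60 = 311.0 rad/s, so T = P/ω = 765×10³ / 311.0 = 2460 N·m.
J = πd⁴/32 = π(0.0364)⁴/32 = 1.723×10^-7 m⁴.
Shear stress varies linearly with radius: τ = T·r/J = 2460 × 0.00547 / 1.723×10^-7 = 7.807×10^7 Pa.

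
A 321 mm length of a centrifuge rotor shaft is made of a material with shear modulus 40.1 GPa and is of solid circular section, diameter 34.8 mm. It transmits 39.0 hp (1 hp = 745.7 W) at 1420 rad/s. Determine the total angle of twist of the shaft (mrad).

ω = 1420 rad/s, so T = P/ω = 39.0×745.7 / 1420 = 20.48 N·m.
J = πd⁴/32 = π(0.0348)⁴/32 = 1.440×10^-7 m⁴.
θ = T·L/(G·J) = 20.48 × 0.321 / (40.1×10⁹ × 1.440×10^-7) = 1.139×10^-3 rad.

1.14 mrad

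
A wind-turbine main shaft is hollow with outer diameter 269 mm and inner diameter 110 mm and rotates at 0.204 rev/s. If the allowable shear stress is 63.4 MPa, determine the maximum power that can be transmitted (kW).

J = π(d_o⁴ − d_i⁴)/32 = π(0.269⁴ − 0.110⁴)/32 = 4.997×10^-4 m⁴.
T_max = τ_allow·J/r = 6.34×10^7 × 4.997×10^-4 / 0.135 = 235500 N·m.
ω = 2π·0.204 = 1.282 rad/s, so P_max = T_max·ω = 3.019×10^5 W.

302 kW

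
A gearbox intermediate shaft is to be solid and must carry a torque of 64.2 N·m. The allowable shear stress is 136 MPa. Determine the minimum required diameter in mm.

For a solid shaft τ_max = 16T/(πd³), so d = (16T/(π τ_allow))^(1/3) = (16·64.20/(π·1.36×10^8))^(1/3) = 0.01340 m.

13.4 mm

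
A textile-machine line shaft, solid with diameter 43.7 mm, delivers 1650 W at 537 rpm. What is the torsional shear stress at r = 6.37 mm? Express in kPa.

ω = 2π·537/60 = 56.23 rad/s, so T = P/ω = 1650 / 56.23 = 29.34 N·m.
J = πd⁴/32 = π(0.0437)⁴/32 = 3.580×10^-7 m⁴.
Shear stress varies linearly with radius: τ = T·r/J = 29.34 × 0.00637 / 3.580×10^-7 = 5.220×10^5 Pa.

522 kPa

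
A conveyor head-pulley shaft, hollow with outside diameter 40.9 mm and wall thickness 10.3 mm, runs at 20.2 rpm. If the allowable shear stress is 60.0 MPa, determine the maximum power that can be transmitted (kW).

1.60 kW

J = π(d_o⁴ − d_i⁴)/32 = π(0.0409⁴ − 0.0203⁴)/32 = 2.580×10^-7 m⁴.
T_max = τ_allow·J/r = 6.00×10^7 × 2.580×10^-7 / 0.0204 = 757.1 N·m.
ω = 2π·20.2/60 = 2.115 rad/s, so P_max = T_max·ω = 1602 W.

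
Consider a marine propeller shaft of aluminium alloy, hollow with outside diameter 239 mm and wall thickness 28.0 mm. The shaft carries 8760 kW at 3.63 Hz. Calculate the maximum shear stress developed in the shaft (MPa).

ω = 2π·3.63 = 22.81 rad/s, so T = P/ω = 8760×10³ / 22.81 = 384100 N·m.
J = π(d_o⁴ − d_i⁴)/32 = π(0.239⁴ − 0.183⁴)/32 = 2.102×10^-4 m⁴.
τ_max = T·r/J = 384100 × 0.119 / 2.102×10^-4 = 2.183×10^8 Pa.

218 MPa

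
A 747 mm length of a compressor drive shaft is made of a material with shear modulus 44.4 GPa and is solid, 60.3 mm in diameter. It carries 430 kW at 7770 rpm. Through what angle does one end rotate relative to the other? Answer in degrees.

0.392°

ω = 2π·7770/60 = 813.7 rad/s, so T = P/ω = 430×10³ / 813.7 = 528.5 N·m.
J = πd⁴/32 = π(0.0603)⁴/32 = 1.298×10^-6 m⁴.
θ = T·L/(G·J) = 528.5 × 0.747 / (44.4×10⁹ × 1.298×10^-6) = 6.850×10^-3 rad.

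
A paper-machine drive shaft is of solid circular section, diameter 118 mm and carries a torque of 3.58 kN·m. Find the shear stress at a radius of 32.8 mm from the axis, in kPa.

6170 kPa

J = πd⁴/32 = π(0.118)⁴/32 = 1.903×10^-5 m⁴.
Shear stress varies linearly with radius: τ = T·r/J = 3580 × 0.0328 / 1.903×10^-5 = 6.169×10^6 Pa.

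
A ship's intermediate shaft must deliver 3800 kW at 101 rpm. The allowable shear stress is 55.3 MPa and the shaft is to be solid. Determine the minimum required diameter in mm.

321 mm

ω = 2π·101/60 = 10.58 rad/s, so T = P/ω = 3800×10³ / 10.58 = 359300 N·m.
For a solid shaft τ_max = 16T/(πd³), so d = (16T/(π τ_allow))^(1/3) = (16·359300/(π·5.53×10^7))^(1/3) = 0.3210 m.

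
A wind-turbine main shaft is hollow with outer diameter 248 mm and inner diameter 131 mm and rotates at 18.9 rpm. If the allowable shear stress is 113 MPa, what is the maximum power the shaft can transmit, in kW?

J = π(d_o⁴ − d_i⁴)/32 = π(0.248⁴ − 0.131⁴)/32 = 3.425×10^-4 m⁴.
T_max = τ_allow·J/r = 1.13×10^8 × 3.425×10^-4 / 0.124 = 312100 N·m.
ω = 2π·18.9/60 = 1.979 rad/s, so P_max = T_max·ω = 6.177×10^5 W.

618 kW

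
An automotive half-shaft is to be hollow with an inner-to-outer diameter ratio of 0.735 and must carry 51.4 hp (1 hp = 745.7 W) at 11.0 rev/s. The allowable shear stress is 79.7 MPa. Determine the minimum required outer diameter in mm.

36.9 mm

ω = 2π·11.0 = 69.12 rad/s, so T = P/ω = 51.4×745.7 / 69.12 = 554.6 N·m.
For a hollow shaft with d_i/d_o = 0.735: τ_max = 16T/(π d_o³ (1−k⁴)), so d_o = [16T/(π τ_allow (1−k⁴))]^(1/3) = [16·554.6/(π·7.97×10^7·0.7082)]^(1/3) = 0.03685 m.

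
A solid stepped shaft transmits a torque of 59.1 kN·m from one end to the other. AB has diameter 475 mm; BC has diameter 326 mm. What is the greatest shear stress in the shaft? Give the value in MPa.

Under the same torque, τ_max = 16T/(πd³) is largest where d is smallest — segment BC (d = 326 mm).
τ_max = 16·59100/(π·(0.326)³) = 8.688×10^6 Pa.

8.69 MPa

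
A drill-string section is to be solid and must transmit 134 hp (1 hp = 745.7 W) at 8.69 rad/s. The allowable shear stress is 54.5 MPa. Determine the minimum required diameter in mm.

102 mm

ω = 8.69 rad/s, so T = P/ω = 134×745.7 / 8.690 = 11500 N·m.
For a solid shaft τ_max = 16T/(πd³), so d = (16T/(π τ_allow))^(1/3) = (16·11500/(π·5.45×10^7))^(1/3) = 0.1024 m.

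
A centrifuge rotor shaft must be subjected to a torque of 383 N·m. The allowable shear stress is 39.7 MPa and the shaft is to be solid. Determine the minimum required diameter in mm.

For a solid shaft τ_max = 16T/(πd³), so d = (16T/(π τ_allow))^(1/3) = (16·383.0/(π·3.97×10^7))^(1/3) = 0.03663 m.

36.6 mm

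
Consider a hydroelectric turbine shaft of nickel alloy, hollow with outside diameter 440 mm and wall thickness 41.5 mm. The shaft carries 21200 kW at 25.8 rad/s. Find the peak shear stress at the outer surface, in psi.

12600 psi

ω = 25.8 rad/s, so T = P/ω = 21200×10³ / 25.80 = 821700 N·m.
J = π(d_o⁴ − d_i⁴)/32 = π(0.440⁴ − 0.357⁴)/32 = 2.085×10^-3 m⁴.
τ_max = T·r/J = 821700 × 0.220 / 2.085×10^-3 = 8.670×10^7 Pa.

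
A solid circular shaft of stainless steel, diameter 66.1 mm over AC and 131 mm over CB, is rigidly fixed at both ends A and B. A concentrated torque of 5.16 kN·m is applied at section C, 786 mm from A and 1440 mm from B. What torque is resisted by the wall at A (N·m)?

Compatibility: T_A·a/J_AC = T_B·b/J_CB with T_A + T_B = T₀.
J_AC = 1.87×10^-6 m⁴, J_CB = 2.89×10^-5 m⁴, so T_A = T₀·(J_AC/a)/((J_AC/a)+(J_CB/b)) = 547.7 N·m, T_B = 4612 N·m.

548 N·m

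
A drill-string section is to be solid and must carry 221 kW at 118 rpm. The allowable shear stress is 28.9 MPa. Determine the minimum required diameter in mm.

ω = 2π·118/60 = 12.36 rad/s, so T = P/ω = 221×10³ / 12.36 = 17880 N·m.
For a solid shaft τ_max = 16T/(πd³), so d = (16T/(π τ_allow))^(1/3) = (16·17880/(π·2.89×10^7))^(1/3) = 0.1466 m.

147 mm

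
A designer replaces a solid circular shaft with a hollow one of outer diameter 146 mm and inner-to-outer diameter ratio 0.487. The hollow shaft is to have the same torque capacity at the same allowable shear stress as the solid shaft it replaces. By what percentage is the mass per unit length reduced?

Equal τ_max and T ⇒ the solid shaft needs d_s³ = d_o³(1−k⁴), so d_s = 146·(1−0.487⁴)^(1/3) = 143.2 mm.
Area ratio A_h/A_s = d_o²(1−k²)/d_s² = (1−k²)/(1−k⁴)^(2/3) = 0.7928.
Mass saving = 1 − 0.7928 = 20.7 %.

20.7 %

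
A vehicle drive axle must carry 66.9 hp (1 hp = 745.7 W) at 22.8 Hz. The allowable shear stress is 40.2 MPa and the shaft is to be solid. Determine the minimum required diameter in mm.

35.3 mm

ω = 2π·22.8 = 143.3 rad/s, so T = P/ω = 66.9×745.7 / 143.3 = 348.2 N·m.
For a solid shaft τ_max = 16T/(πd³), so d = (16T/(π τ_allow))^(1/3) = (16·348.2/(π·4.02×10^7))^(1/3) = 0.03534 m.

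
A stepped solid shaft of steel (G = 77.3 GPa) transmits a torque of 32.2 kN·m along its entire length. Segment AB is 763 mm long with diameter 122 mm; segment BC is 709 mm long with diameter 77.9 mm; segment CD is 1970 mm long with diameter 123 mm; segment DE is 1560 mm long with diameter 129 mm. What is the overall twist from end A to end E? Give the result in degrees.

8.98°

J_AB = π(0.122)⁴/32 = 2.17×10^-5 m⁴; J_BC = π(0.0779)⁴/32 = 3.62×10^-6 m⁴; J_CD = π(0.123)⁴/32 = 2.25×10^-5 m⁴; J_DE = π(0.129)⁴/32 = 2.72×10^-5 m⁴.
θ = (T/G)·Σ L_i/J_i = (32200/77.3×10⁹)·(0.763/2.17×10^-5 + 0.709/3.62×10^-6 + 1.97/2.25×10^-5 + 1.56/2.72×10^-5) = 0.1567 rad.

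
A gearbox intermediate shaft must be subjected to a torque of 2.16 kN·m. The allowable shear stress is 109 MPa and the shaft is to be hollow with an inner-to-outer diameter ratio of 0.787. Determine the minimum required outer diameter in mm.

For a hollow shaft with d_i/d_o = 0.787: τ_max = 16T/(π d_o³ (1−k⁴)), so d_o = [16T/(π τ_allow (1−k⁴))]^(1/3) = [16·2160/(π·1.09×10^8·0.6164)]^(1/3) = 0.05471 m.

54.7 mm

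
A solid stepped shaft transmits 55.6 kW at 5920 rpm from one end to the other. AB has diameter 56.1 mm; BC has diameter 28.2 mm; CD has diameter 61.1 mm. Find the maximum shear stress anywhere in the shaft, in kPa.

ω = 2π·5920/60 = 619.9 rad/s, so T = P/ω = 55.6×10³ / 619.9 = 89.69 N·m.
Under the same torque, τ_max = 16T/(πd³) is largest where d is smallest — segment BC (d = 28.2 mm).
τ_max = 16·89.69/(π·(0.0282)³) = 2.037×10^7 Pa.

20400 kPa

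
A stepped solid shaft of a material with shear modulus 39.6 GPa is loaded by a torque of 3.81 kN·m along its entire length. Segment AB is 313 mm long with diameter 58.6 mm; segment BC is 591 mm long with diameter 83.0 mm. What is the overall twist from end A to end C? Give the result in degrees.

2.19°

J_AB = π(0.0586)⁴/32 = 1.16×10^-6 m⁴; J_BC = π(0.0830)⁴/32 = 4.66×10^-6 m⁴.
θ = (T/G)·Σ L_i/J_i = (3810/39.6×10⁹)·(0.313/1.16×10^-6 + 0.591/4.66×10^-6) = 0.03822 rad.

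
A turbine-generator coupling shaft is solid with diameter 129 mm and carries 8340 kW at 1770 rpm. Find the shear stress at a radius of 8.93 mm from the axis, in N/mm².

ω = 2π·1770/60 = 185.4 rad/s, so T = P/ω = 8340×10³ / 185.4 = 44990 N·m.
J = πd⁴/32 = π(0.129)⁴/32 = 2.719×10^-5 m⁴.
Shear stress varies linearly with radius: τ = T·r/J = 44990 × 0.00893 / 2.719×10^-5 = 1.478×10^7 Pa.

14.8 N/mm²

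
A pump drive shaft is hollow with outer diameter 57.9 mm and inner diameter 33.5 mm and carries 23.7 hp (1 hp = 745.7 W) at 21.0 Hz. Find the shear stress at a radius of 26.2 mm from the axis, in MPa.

ω = 2π·21.0 = 131.9 rad/s, so T = P/ω = 23.7×745.7 / 131.9 = 133.9 N·m.
J = π(d_o⁴ − d_i⁴)/32 = π(0.0579⁴ − 0.0335⁴)/32 = 9.797×10^-7 m⁴.
Shear stress varies linearly with radius: τ = T·r/J = 133.9 × 0.0262 / 9.797×10^-7 = 3.582×10^6 Pa.

3.58 MPa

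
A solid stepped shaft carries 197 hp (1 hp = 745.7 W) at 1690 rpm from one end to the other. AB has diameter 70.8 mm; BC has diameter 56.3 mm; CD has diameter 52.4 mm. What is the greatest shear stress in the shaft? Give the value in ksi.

ω = 2π·1690/60 = 177.0 rad/s, so T = P/ω = 197×745.7 / 177.0 = 830.1 N·m.
Under the same torque, τ_max = 16T/(πd³) is largest where d is smallest — segment CD (d = 52.4 mm).
τ_max = 16·830.1/(π·(0.0524)³) = 2.938×10^7 Pa.

4.26 ksi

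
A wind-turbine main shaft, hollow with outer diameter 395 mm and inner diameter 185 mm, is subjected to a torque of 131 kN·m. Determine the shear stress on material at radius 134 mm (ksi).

J = π(d_o⁴ − d_i⁴)/32 = π(0.395⁴ − 0.185⁴)/32 = 2.275×10^-3 m⁴.
Shear stress varies linearly with radius: τ = T·r/J = 131000 × 0.134 / 2.275×10^-3 = 7.716×10^6 Pa.

1.12 ksi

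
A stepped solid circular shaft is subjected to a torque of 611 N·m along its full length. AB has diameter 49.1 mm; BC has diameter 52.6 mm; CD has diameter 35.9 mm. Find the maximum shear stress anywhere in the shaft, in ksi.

9.75 ksi

Under the same torque, τ_max = 16T/(πd³) is largest where d is smallest — segment CD (d = 35.9 mm).
τ_max = 16·611.0/(π·(0.0359)³) = 6.726×10^7 Pa.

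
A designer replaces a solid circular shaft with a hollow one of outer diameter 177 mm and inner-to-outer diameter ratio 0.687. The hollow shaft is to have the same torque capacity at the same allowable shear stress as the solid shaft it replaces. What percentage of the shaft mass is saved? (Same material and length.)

37.5 %

Equal τ_max and T ⇒ the solid shaft needs d_s³ = d_o³(1−k⁴), so d_s = 177·(1−0.687⁴)^(1/3) = 162.7 mm.
Area ratio A_h/A_s = d_o²(1−k²)/d_s² = (1−k²)/(1−k⁴)^(2/3) = 0.6246.
Mass saving = 1 − 0.6246 = 37.5 %.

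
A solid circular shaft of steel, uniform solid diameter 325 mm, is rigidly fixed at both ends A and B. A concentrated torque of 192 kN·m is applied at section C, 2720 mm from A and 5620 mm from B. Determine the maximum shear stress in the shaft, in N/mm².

With uniform GJ and both ends fixed, compatibility θ_AC = θ_CB gives T_A·a = T_B·b, together with T_A + T_B = T₀.
T_A = T₀·b/(a+b) = 192000·5620/8340 = 129400 N·m; T_B = 62620 N·m.
τ in each portion: τ_AC = 1.92×10^7 Pa, τ_CB = 9.29×10^6 Pa; maximum is in AC.
τ_max = T_AC·r/J = 129400·0.163/1.10×10^-3 = 1.920×10^7 Pa.

19.2 N/mm²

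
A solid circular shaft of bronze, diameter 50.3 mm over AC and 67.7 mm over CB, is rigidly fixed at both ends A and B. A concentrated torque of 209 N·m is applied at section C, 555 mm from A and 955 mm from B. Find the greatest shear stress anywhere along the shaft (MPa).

2.88 MPa

Compatibility: T_A·a/J_AC = T_B·b/J_CB with T_A + T_B = T₀.
J_AC = 6.28×10^-7 m⁴, J_CB = 2.06×10^-6 m⁴, so T_A = T₀·(J_AC/a)/((J_AC/a)+(J_CB/b)) = 71.89 N·m, T_B = 137.1 N·m.
τ in each portion: τ_AC = 2.88×10^6 Pa, τ_CB = 2.25×10^6 Pa; maximum is in AC.
τ_max = T_AC·r/J = 71.89·0.0251/6.28×10^-7 = 2.877×10^6 Pa.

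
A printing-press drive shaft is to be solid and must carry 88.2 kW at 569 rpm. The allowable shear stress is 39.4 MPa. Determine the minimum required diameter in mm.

57.6 mm

ω = 2π·569/60 = 59.59 rad/s, so T = P/ω = 88.2×10³ / 59.59 = 1480 N·m.
For a solid shaft τ_max = 16T/(πd³), so d = (16T/(π τ_allow))^(1/3) = (16·1480/(π·3.94×10^7))^(1/3) = 0.05762 m.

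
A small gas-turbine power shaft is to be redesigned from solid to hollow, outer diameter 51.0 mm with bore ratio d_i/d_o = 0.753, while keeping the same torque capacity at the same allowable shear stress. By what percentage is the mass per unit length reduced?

43.9 %

Equal τ_max and T ⇒ the solid shaft needs d_s³ = d_o³(1−k⁴), so d_s = 51.0·(1−0.753⁴)^(1/3) = 44.81 mm.
Area ratio A_h/A_s = d_o²(1−k²)/d_s² = (1−k²)/(1−k⁴)^(2/3) = 0.5608.
Mass saving = 1 − 0.5608 = 43.9 %.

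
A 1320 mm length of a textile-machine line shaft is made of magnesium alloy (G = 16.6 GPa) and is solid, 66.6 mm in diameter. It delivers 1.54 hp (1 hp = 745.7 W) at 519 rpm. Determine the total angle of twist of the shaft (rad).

ω = 2π·519/60 = 54.35 rad/s, so T = P/ω = 1.54×745.7 / 54.35 = 21.13 N·m.
J = πd⁴/32 = π(0.0666)⁴/32 = 1.932×10^-6 m⁴.
θ = T·L/(G·J) = 21.13 × 1.32 / (16.6×10⁹ × 1.932×10^-6) = 8.699×10^-4 rad.

8.70e-4 rad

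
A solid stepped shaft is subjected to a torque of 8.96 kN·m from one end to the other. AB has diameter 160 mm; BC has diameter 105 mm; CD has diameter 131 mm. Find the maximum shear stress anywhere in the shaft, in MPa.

39.4 MPa

Under the same torque, τ_max = 16T/(πd³) is largest where d is smallest — segment BC (d = 105 mm).
τ_max = 16·8960/(π·(0.105)³) = 3.942×10^7 Pa.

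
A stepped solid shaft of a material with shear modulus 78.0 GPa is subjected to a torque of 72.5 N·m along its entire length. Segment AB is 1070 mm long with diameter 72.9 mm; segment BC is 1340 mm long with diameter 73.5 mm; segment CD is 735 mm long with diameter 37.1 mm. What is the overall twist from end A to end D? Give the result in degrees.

J_AB = π(0.0729)⁴/32 = 2.77×10^-6 m⁴; J_BC = π(0.0735)⁴/32 = 2.87×10^-6 m⁴; J_CD = π(0.0371)⁴/32 = 1.86×10^-7 m⁴.
θ = (T/G)·Σ L_i/J_i = (72.50/78.0×10⁹)·(1.07/2.77×10^-6 + 1.34/2.87×10^-6 + 0.735/1.86×10^-7) = 4.467×10^-3 rad.

0.256°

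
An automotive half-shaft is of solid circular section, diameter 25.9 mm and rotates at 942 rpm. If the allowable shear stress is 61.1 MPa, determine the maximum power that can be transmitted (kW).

J = πd⁴/32 = π(0.0259)⁴/32 = 4.418×10^-8 m⁴.
T_max = τ_allow·J/r = 6.11×10^7 × 4.418×10^-8 / 0.0129 = 208.4 N·m.
ω = 2π·942/60 = 98.65 rad/s, so P_max = T_max·ω = 2.056×10^4 W.

20.6 kW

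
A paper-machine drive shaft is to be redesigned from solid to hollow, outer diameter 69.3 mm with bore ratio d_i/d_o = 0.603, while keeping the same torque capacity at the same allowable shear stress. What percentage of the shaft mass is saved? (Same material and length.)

30.1 %

Equal τ_max and T ⇒ the solid shaft needs d_s³ = d_o³(1−k⁴), so d_s = 69.3·(1−0.603⁴)^(1/3) = 66.10 mm.
Area ratio A_h/A_s = d_o²(1−k²)/d_s² = (1−k²)/(1−k⁴)^(2/3) = 0.6995.
Mass saving = 1 − 0.6995 = 30.1 %.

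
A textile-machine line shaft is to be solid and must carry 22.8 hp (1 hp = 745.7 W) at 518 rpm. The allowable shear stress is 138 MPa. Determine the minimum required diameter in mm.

ω = 2π·518/60 = 54.24 rad/s, so T = P/ω = 22.8×745.7 / 54.24 = 313.4 N·m.
For a solid shaft τ_max = 16T/(πd³), so d = (16T/(π τ_allow))^(1/3) = (16·313.4/(π·1.38×10^8))^(1/3) = 0.02262 m.

22.6 mm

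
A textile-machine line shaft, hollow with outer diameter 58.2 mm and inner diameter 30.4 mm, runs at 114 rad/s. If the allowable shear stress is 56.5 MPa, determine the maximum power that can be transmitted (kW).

231 kW

J = π(d_o⁴ − d_i⁴)/32 = π(0.0582⁴ − 0.0304⁴)/32 = 1.043×10^-6 m⁴.
T_max = τ_allow·J/r = 5.65×10^7 × 1.043×10^-6 / 0.0291 = 2024 N·m.
ω = 114 rad/s, so P_max = T_max·ω = 2.308×10^5 W.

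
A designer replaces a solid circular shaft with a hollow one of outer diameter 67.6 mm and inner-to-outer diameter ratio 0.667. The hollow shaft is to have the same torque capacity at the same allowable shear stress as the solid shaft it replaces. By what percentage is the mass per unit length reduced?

35.7 %

Equal τ_max and T ⇒ the solid shaft needs d_s³ = d_o³(1−k⁴), so d_s = 67.6·(1−0.667⁴)^(1/3) = 62.81 mm.
Area ratio A_h/A_s = d_o²(1−k²)/d_s² = (1−k²)/(1−k⁴)^(2/3) = 0.6430.
Mass saving = 1 − 0.6430 = 35.7 %.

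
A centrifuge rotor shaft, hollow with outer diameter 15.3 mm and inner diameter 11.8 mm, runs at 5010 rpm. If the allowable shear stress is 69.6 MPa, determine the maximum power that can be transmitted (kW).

J = π(d_o⁴ − d_i⁴)/32 = π(0.0153⁴ − 0.0118⁴)/32 = 3.476×10^-9 m⁴.
T_max = τ_allow·J/r = 6.96×10^7 × 3.476×10^-9 / 0.00765 = 31.63 N·m.
ω = 2π·5010/60 = 524.6 rad/s, so P_max = T_max·ω = 1.659×10^4 W.

16.6 kW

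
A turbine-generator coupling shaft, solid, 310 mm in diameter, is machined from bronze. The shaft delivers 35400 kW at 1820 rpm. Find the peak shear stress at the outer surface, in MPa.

ω = 2π·1820/60 = 190.6 rad/s, so T = P/ω = 35400×10³ / 190.6 = 185700 N·m.
J = πd⁴/32 = π(0.310)⁴/32 = 9.067×10^-4 m⁴.
τ_max = T·r/J = 185700 × 0.155 / 9.067×10^-4 = 3.175×10^7 Pa.

31.8 MPa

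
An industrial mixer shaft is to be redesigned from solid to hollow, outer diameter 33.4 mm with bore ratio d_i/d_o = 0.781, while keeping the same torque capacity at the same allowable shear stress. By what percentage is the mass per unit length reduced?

Equal τ_max and T ⇒ the solid shaft needs d_s³ = d_o³(1−k⁴), so d_s = 33.4·(1−0.781⁴)^(1/3) = 28.60 mm.
Area ratio A_h/A_s = d_o²(1−k²)/d_s² = (1−k²)/(1−k⁴)^(2/3) = 0.5319.
Mass saving = 1 − 0.5319 = 46.8 %.

46.8 %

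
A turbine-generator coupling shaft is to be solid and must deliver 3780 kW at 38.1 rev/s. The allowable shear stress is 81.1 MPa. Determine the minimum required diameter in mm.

99.7 mm

ω = 2π·38.1 = 239.4 rad/s, so T = P/ω = 3780×10³ / 239.4 = 15790 N·m.
For a solid shaft τ_max = 16T/(πd³), so d = (16T/(π τ_allow))^(1/3) = (16·15790/(π·8.11×10^7))^(1/3) = 0.09972 m.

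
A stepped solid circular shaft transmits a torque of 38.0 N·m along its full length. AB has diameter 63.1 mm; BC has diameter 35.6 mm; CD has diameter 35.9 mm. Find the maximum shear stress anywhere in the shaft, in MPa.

4.29 MPa

Under the same torque, τ_max = 16T/(πd³) is largest where d is smallest — segment BC (d = 35.6 mm).
τ_max = 16·38.00/(π·(0.0356)³) = 4.289×10^6 Pa.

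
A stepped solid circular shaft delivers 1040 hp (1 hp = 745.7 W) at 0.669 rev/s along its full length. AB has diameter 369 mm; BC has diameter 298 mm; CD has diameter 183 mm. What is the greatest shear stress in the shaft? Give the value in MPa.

153 MPa

ω = 2π·0.669 = 4.203 rad/s, so T = P/ω = 1040×745.7 / 4.203 = 184500 N·m.
Under the same torque, τ_max = 16T/(πd³) is largest where d is smallest — segment CD (d = 183 mm).
τ_max = 16·184500/(π·(0.183)³) = 1.533×10^8 Pa.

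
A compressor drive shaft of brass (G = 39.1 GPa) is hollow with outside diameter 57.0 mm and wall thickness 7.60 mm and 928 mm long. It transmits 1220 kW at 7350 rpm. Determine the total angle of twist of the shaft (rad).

ω = 2π·7350/60 = 769.7 rad/s, so T = P/ω = 1220×10³ / 769.7 = 1585 N·m.
J = π(d_o⁴ − d_i⁴)/32 = π(0.0570⁴ − 0.0418⁴)/32 = 7.366×10^-7 m⁴.
θ = T·L/(G·J) = 1585 × 0.928 / (39.1×10⁹ × 7.366×10^-7) = 0.05107 rad.

0.0511 rad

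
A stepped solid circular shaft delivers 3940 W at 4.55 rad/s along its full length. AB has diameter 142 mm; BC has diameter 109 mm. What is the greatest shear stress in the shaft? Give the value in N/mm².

3.41 N/mm²

ω = 4.55 rad/s, so T = P/ω = 3940 / 4.550 = 865.9 N·m.
Under the same torque, τ_max = 16T/(πd³) is largest where d is smallest — segment BC (d = 109 mm).
τ_max = 16·865.9/(π·(0.109)³) = 3.405×10^6 Pa.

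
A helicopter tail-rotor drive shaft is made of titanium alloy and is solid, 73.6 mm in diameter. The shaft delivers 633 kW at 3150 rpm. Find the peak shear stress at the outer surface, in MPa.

ω = 2π·3150/60 = 329.9 rad/s, so T = P/ω = 633×10³ / 329.9 = 1919 N·m.
J = πd⁴/32 = π(0.0736)⁴/32 = 2.881×10^-6 m⁴.
τ_max = T·r/J = 1919 × 0.0368 / 2.881×10^-6 = 2.451×10^7 Pa.

24.5 MPa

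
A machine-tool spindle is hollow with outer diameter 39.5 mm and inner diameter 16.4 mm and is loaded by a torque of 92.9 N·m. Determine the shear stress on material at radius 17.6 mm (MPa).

J = π(d_o⁴ − d_i⁴)/32 = π(0.0395⁴ − 0.0164⁴)/32 = 2.319×10^-7 m⁴.
Shear stress varies linearly with radius: τ = T·r/J = 92.90 × 0.0176 / 2.319×10^-7 = 7.051×10^6 Pa.

7.05 MPa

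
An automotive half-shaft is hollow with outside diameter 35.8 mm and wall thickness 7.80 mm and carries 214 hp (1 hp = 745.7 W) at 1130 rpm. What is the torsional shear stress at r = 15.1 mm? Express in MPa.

ω = 2π·1130/60 = 118.3 rad/s, so T = P/ω = 214×745.7 / 118.3 = 1349 N·m.
J = π(d_o⁴ − d_i⁴)/32 = π(0.0358⁴ − 0.0202⁴)/32 = 1.449×10^-7 m⁴.
Shear stress varies linearly with radius: τ = T·r/J = 1349 × 0.0151 / 1.449×10^-7 = 1.405×10^8 Pa.

141 MPa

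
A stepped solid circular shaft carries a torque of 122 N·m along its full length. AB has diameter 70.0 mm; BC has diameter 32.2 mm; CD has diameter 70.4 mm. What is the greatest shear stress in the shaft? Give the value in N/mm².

Under the same torque, τ_max = 16T/(πd³) is largest where d is smallest — segment BC (d = 32.2 mm).
τ_max = 16·122.0/(π·(0.0322)³) = 1.861×10^7 Pa.

18.6 N/mm²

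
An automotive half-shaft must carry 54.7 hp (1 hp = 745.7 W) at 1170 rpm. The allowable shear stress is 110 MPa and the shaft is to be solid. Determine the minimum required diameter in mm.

ω = 2π·1170/60 = 122.5 rad/s, so T = P/ω = 54.7×745.7 / 122.5 = 332.9 N·m.
For a solid shaft τ_max = 16T/(πd³), so d = (16T/(π τ_allow))^(1/3) = (16·332.9/(π·1.10×10^8))^(1/3) = 0.02489 m.

24.9 mm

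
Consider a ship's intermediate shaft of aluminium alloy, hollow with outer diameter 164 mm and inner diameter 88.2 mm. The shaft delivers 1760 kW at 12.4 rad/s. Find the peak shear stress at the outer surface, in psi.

ω = 12.4 rad/s, so T = P/ω = 1760×10³ / 12.40 = 141900 N·m.
J = π(d_o⁴ − d_i⁴)/32 = π(0.164⁴ − 0.0882⁴)/32 = 6.508×10^-5 m⁴.
τ_max = T·r/J = 141900 × 0.0820 / 6.508×10^-5 = 1.788×10^8 Pa.

25900 psi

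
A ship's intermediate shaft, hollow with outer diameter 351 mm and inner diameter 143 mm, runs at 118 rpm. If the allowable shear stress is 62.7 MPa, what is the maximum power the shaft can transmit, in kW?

6400 kW

J = π(d_o⁴ − d_i⁴)/32 = π(0.351⁴ − 0.143⁴)/32 = 1.449×10^-3 m⁴.
T_max = τ_allow·J/r = 6.27×10^7 × 1.449×10^-3 / 0.175 = 517700 N·m.
ω = 2π·118/60 = 12.36 rad/s, so P_max = T_max·ω = 6.397×10^6 W.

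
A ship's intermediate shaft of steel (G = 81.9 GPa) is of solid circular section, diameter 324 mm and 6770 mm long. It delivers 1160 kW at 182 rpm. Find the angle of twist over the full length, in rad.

0.00465 rad

ω = 2π·182/60 = 19.06 rad/s, so T = P/ω = 1160×10³ / 19.06 = 60860 N·m.
J = πd⁴/32 = π(0.324)⁴/32 = 1.082×10^-3 m⁴.
θ = T·L/(G·J) = 60860 × 6.77 / (81.9×10⁹ × 1.082×10^-3) = 4.650×10^-3 rad.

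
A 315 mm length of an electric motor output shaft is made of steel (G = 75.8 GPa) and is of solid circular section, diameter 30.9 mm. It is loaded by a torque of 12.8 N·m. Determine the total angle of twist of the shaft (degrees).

0.0341°

J = πd⁴/32 = π(0.0309)⁴/32 = 8.950×10^-8 m⁴.
θ = T·L/(G·J) = 12.80 × 0.315 / (75.8×10⁹ × 8.950×10^-8) = 5.943×10^-4 rad.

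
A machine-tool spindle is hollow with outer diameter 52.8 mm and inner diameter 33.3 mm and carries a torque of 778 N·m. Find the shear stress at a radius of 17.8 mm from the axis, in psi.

J = π(d_o⁴ − d_i⁴)/32 = π(0.0528⁴ − 0.0333⁴)/32 = 6.423×10^-7 m⁴.
Shear stress varies linearly with radius: τ = T·r/J = 778.0 × 0.0178 / 6.423×10^-7 = 2.156×10^7 Pa.

3130 psi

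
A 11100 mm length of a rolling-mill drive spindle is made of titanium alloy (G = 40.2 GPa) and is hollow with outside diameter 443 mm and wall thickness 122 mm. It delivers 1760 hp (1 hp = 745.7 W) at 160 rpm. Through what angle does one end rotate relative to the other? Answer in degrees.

ω = 2π·160/60 = 16.76 rad/s, so T = P/ω = 1760×745.7 / 16.76 = 78330 N·m.
J = π(d_o⁴ − d_i⁴)/32 = π(0.443⁴ − 0.199⁴)/32 = 3.627×10^-3 m⁴.
θ = T·L/(G·J) = 78330 × 11.1 / (40.2×10⁹ × 3.627×10^-3) = 5.963×10^-3 rad.

0.342°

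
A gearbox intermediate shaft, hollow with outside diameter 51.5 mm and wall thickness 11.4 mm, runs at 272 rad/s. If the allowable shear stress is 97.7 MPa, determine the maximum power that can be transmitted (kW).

644 kW

J = π(d_o⁴ − d_i⁴)/32 = π(0.0515⁴ − 0.0287⁴)/32 = 6.240×10^-7 m⁴.
T_max = τ_allow·J/r = 9.77×10^7 × 6.240×10^-7 / 0.0257 = 2368 N·m.
ω = 272 rad/s, so P_max = T_max·ω = 6.440×10^5 W.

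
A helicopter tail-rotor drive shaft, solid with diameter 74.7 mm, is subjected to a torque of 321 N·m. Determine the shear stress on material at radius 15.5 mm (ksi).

J = πd⁴/32 = π(0.0747)⁴/32 = 3.057×10^-6 m⁴.
Shear stress varies linearly with radius: τ = T·r/J = 321.0 × 0.0155 / 3.057×10^-6 = 1.628×10^6 Pa.

0.236 ksi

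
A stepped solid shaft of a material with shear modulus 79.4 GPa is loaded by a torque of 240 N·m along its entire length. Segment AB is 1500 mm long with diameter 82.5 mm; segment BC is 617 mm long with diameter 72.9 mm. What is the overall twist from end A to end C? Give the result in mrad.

1.67 mrad

J_AB = π(0.0825)⁴/32 = 4.55×10^-6 m⁴; J_BC = π(0.0729)⁴/32 = 2.77×10^-6 m⁴.
θ = (T/G)·Σ L_i/J_i = (240.0/79.4×10⁹)·(1.50/4.55×10^-6 + 0.617/2.77×10^-6) = 1.670×10^-3 rad.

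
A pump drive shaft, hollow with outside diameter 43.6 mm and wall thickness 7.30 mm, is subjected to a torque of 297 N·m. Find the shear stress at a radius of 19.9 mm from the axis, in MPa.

J = π(d_o⁴ − d_i⁴)/32 = π(0.0436⁴ − 0.0290⁴)/32 = 2.853×10^-7 m⁴.
Shear stress varies linearly with radius: τ = T·r/J = 297.0 × 0.0199 / 2.853×10^-7 = 2.071×10^7 Pa.

20.7 MPa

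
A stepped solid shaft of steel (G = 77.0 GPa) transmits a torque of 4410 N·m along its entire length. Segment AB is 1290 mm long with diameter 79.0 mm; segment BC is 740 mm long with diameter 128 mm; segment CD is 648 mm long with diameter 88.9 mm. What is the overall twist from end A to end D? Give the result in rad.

J_AB = π(0.0790)⁴/32 = 3.82×10^-6 m⁴; J_BC = π(0.128)⁴/32 = 2.64×10^-5 m⁴; J_CD = π(0.0889)⁴/32 = 6.13×10^-6 m⁴.
θ = (T/G)·Σ L_i/J_i = (4410/77.0×10⁹)·(1.29/3.82×10^-6 + 0.740/2.64×10^-5 + 0.648/6.13×10^-6) = 0.02698 rad.

0.0270 rad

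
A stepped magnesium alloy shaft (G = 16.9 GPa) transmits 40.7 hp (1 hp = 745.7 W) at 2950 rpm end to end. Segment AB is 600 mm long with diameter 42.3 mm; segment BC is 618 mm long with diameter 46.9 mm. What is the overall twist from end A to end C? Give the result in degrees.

1.07°

ω = 2π·2950/60 = 308.9 rad/s, so T = P/ω = 40.7×745.7 / 308.9 = 98.24 N·m.
J_AB = π(0.0423)⁴/32 = 3.14×10^-7 m⁴; J_BC = π(0.0469)⁴/32 = 4.75×10^-7 m⁴.
θ = (T/G)·Σ L_i/J_i = (98.24/16.9×10⁹)·(0.600/3.14×10^-7 + 0.618/4.75×10^-7) = 0.01866 rad.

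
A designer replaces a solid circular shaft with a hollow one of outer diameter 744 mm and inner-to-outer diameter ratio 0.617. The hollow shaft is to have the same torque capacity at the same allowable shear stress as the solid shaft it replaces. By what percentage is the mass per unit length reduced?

Equal τ_max and T ⇒ the solid shaft needs d_s³ = d_o³(1−k⁴), so d_s = 744·(1−0.617⁴)^(1/3) = 706.2 mm.
Area ratio A_h/A_s = d_o²(1−k²)/d_s² = (1−k²)/(1−k⁴)^(2/3) = 0.6874.
Mass saving = 1 − 0.6874 = 31.3 %.

31.3 %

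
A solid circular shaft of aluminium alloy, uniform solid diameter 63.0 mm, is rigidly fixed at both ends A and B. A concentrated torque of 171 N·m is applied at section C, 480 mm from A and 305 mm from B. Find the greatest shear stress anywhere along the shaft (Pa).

With uniform GJ and both ends fixed, compatibility θ_AC = θ_CB gives T_A·a = T_B·b, together with T_A + T_B = T₀.
T_A = T₀·b/(a+b) = 171.0·305/785.0 = 66.44 N·m; T_B = 104.6 N·m.
τ in each portion: τ_AC = 1.35×10^6 Pa, τ_CB = 2.13×10^6 Pa; maximum is in CB.
τ_max = T_CB·r/J = 104.6·0.0315/1.55×10^-6 = 2.130×10^6 Pa.

2.13e6 Pa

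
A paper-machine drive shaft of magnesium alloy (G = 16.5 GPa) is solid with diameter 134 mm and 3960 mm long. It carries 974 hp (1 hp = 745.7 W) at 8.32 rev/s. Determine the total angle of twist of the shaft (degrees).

6.04°

ω = 2π·8.32 = 52.28 rad/s, so T = P/ω = 974×745.7 / 52.28 = 13890 N·m.
J = πd⁴/32 = π(0.134)⁴/32 = 3.165×10^-5 m⁴.
θ = T·L/(G·J) = 13890 × 3.96 / (16.5×10⁹ × 3.165×10^-5) = 0.1053 rad.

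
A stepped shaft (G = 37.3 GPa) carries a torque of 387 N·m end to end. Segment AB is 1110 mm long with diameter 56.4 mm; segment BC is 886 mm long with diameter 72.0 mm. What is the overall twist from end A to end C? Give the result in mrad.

15.1 mrad

J_AB = π(0.0564)⁴/32 = 9.93×10^-7 m⁴; J_BC = π(0.0720)⁴/32 = 2.64×10^-6 m⁴.
θ = (T/G)·Σ L_i/J_i = (387.0/37.3×10⁹)·(1.11/9.93×10^-7 + 0.886/2.64×10^-6) = 0.01508 rad.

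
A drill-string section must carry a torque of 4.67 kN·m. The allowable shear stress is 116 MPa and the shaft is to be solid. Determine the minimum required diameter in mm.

For a solid shaft τ_max = 16T/(πd³), so d = (16T/(π τ_allow))^(1/3) = (16·4670/(π·1.16×10^8))^(1/3) = 0.05897 m.

59.0 mm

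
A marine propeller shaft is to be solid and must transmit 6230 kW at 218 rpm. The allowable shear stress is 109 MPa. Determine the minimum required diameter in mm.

ω = 2π·218/60 = 22.83 rad/s, so T = P/ω = 6230×10³ / 22.83 = 272900 N·m.
For a solid shaft τ_max = 16T/(πd³), so d = (16T/(π τ_allow))^(1/3) = (16·272900/(π·1.09×10^8))^(1/3) = 0.2336 m.

234 mm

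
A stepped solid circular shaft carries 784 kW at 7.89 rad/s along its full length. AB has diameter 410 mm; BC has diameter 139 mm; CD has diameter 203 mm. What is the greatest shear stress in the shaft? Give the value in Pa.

ω = 7.89 rad/s, so T = P/ω = 784×10³ / 7.890 = 99370 N·m.
Under the same torque, τ_max = 16T/(πd³) is largest where d is smallest — segment BC (d = 139 mm).
τ_max = 16·99370/(π·(0.139)³) = 1.884×10^8 Pa.

1.88e8 Pa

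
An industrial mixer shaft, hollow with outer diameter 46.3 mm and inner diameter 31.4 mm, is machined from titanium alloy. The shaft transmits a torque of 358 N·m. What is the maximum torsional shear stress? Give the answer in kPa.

23300 kPa

J = π(d_o⁴ − d_i⁴)/32 = π(0.0463⁴ − 0.0314⁴)/32 = 3.557×10^-7 m⁴.
τ_max = T·r/J = 358.0 × 0.0231 / 3.557×10^-7 = 2.330×10^7 Pa.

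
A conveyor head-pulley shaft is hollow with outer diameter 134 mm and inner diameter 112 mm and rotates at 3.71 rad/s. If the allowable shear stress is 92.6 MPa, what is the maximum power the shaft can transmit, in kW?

83.1 kW

J = π(d_o⁴ − d_i⁴)/32 = π(0.134⁴ − 0.112⁴)/32 = 1.621×10^-5 m⁴.
T_max = τ_allow·J/r = 9.26×10^7 × 1.621×10^-5 / 0.0670 = 22400 N·m.
ω = 3.71 rad/s, so P_max = T_max·ω = 8.309×10^4 W.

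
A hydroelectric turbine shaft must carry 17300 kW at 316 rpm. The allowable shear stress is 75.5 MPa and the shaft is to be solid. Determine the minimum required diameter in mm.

328 mm

ω = 2π·316/60 = 33.09 rad/s, so T = P/ω = 17300×10³ / 33.09 = 522800 N·m.
For a solid shaft τ_max = 16T/(πd³), so d = (16T/(π τ_allow))^(1/3) = (16·522800/(π·7.55×10^7))^(1/3) = 0.3279 m.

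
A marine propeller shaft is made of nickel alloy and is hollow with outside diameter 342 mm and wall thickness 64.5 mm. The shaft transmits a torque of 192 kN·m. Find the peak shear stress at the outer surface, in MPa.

28.8 MPa

J = π(d_o⁴ − d_i⁴)/32 = π(0.342⁴ − 0.213⁴)/32 = 1.141×10^-3 m⁴.
τ_max = T·r/J = 192000 × 0.171 / 1.141×10^-3 = 2.877×10^7 Pa.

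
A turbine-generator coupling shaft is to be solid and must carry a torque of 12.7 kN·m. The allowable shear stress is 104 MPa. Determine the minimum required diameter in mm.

85.4 mm

For a solid shaft τ_max = 16T/(πd³), so d = (16T/(π τ_allow))^(1/3) = (16·12700/(π·1.04×10^8))^(1/3) = 0.08536 m.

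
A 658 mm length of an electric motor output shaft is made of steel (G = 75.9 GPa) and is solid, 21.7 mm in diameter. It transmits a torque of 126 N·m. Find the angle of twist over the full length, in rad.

0.0502 rad

J = πd⁴/32 = π(0.0217)⁴/32 = 2.177×10^-8 m⁴.
θ = T·L/(G·J) = 126.0 × 0.658 / (75.9×10⁹ × 2.177×10^-8) = 0.05018 rad.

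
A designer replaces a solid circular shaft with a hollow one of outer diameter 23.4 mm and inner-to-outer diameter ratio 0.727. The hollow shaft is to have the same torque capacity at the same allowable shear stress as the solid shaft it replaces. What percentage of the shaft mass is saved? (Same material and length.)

41.3 %

Equal τ_max and T ⇒ the solid shaft needs d_s³ = d_o³(1−k⁴), so d_s = 23.4·(1−0.727⁴)^(1/3) = 20.98 mm.
Area ratio A_h/A_s = d_o²(1−k²)/d_s² = (1−k²)/(1−k⁴)^(2/3) = 0.5865.
Mass saving = 1 − 0.5865 = 41.3 %.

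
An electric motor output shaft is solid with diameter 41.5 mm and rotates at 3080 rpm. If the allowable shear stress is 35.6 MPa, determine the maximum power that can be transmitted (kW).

161 kW

J = πd⁴/32 = π(0.0415)⁴/32 = 2.912×10^-7 m⁴.
T_max = τ_allow·J/r = 3.56×10^7 × 2.912×10^-7 / 0.0208 = 499.6 N·m.
ω = 2π·3080/60 = 322.5 rad/s, so P_max = T_max·ω = 1.611×10^5 W.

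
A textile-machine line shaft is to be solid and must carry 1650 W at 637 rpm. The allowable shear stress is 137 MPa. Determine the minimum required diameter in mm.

ω = 2π·637/60 = 66.71 rad/s, so T = P/ω = 1650 / 66.71 = 24.74 N·m.
For a solid shaft τ_max = 16T/(πd³), so d = (16T/(π τ_allow))^(1/3) = (16·24.74/(π·1.37×10^8))^(1/3) = 0.009724 m.

9.72 mm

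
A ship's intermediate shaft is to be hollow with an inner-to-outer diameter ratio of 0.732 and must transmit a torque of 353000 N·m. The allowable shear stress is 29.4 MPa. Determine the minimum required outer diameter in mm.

For a hollow shaft with d_i/d_o = 0.732: τ_max = 16T/(π d_o³ (1−k⁴)), so d_o = [16T/(π τ_allow (1−k⁴))]^(1/3) = [16·353000/(π·2.94×10^7·0.7129)]^(1/3) = 0.4410 m.

441 mm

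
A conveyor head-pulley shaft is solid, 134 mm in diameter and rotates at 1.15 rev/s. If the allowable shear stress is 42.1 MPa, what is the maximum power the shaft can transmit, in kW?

144 kW

J = πd⁴/32 = π(0.134)⁴/32 = 3.165×10^-5 m⁴.
T_max = τ_allow·J/r = 4.21×10^7 × 3.165×10^-5 / 0.0670 = 19890 N·m.
ω = 2π·1.15 = 7.226 rad/s, so P_max = T_max·ω = 1.437×10^5 W.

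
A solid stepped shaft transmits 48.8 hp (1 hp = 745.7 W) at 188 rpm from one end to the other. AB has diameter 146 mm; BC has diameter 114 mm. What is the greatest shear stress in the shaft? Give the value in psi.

ω = 2π·188/60 = 19.69 rad/s, so T = P/ω = 48.8×745.7 / 19.69 = 1848 N·m.
Under the same torque, τ_max = 16T/(πd³) is largest where d is smallest — segment BC (d = 114 mm).
τ_max = 16·1848/(π·(0.114)³) = 6.354×10^6 Pa.

922 psi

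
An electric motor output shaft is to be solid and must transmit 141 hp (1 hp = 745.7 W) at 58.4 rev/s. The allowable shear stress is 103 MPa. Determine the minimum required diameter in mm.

24.2 mm

ω = 2π·58.4 = 366.9 rad/s, so T = P/ω = 141×745.7 / 366.9 = 286.5 N·m.
For a solid shaft τ_max = 16T/(πd³), so d = (16T/(π τ_allow))^(1/3) = (16·286.5/(π·1.03×10^8))^(1/3) = 0.02420 m.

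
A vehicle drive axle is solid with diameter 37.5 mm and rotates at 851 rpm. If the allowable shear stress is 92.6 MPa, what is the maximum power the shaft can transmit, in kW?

85.4 kW

J = πd⁴/32 = π(0.0375)⁴/32 = 1.941×10^-7 m⁴.
T_max = τ_allow·J/r = 9.26×10^7 × 1.941×10^-7 / 0.0187 = 958.8 N·m.
ω = 2π·851/60 = 89.12 rad/s, so P_max = T_max·ω = 8.545×10^4 W.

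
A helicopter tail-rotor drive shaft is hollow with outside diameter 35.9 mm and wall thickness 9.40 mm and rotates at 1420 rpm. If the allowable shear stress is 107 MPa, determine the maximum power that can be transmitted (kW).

137 kW

J = π(d_o⁴ − d_i⁴)/32 = π(0.0359⁴ − 0.0171⁴)/32 = 1.547×10^-7 m⁴.
T_max = τ_allow·J/r = 1.07×10^8 × 1.547×10^-7 / 0.0180 = 922.0 N·m.
ω = 2π·1420/60 = 148.7 rad/s, so P_max = T_max·ω = 1.371×10^5 W.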